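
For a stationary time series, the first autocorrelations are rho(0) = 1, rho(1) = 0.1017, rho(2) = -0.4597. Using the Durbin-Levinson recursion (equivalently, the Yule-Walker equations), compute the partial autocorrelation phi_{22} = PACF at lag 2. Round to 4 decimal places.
\phi_{22} = -0.4750

The PACF at lag k is phi_{kk}, the last component of the solution
to the Yule-Walker system G_k phi = r_k where
  (G_k)_{ij} = rho(|i - j|), (r_k)_i = rho(i), i,j = 1..k.
Equivalently, Durbin-Levinson gives phi_{kk} iteratively:
  phi_{11} = rho(1)
  phi_{kk} = [rho(k) - sum_{j=1..k-1} phi_{k-1,j} rho(k-j)]
            / [1 - sum_{j=1..k-1} phi_{k-1,j} rho(j)],
  phi_{k,j} = phi_{k-1,j} - phi_{kk} phi_{k-1,k-j},  j = 1..k-1.
Step k = 1:
  phi_11 = rho(1) = 0.1017.
Step k = 2:
  phi_22 = [rho(2) - phi_11 rho(1)] / [1 - phi_11 rho(1)] = [-0.4597 - (0.1017)(0.1017)] / [1 - (0.1017)(0.1017)]
         = -0.47004289 / 0.98965711 = -0.475.
Therefore phi_{22} = -0.4750.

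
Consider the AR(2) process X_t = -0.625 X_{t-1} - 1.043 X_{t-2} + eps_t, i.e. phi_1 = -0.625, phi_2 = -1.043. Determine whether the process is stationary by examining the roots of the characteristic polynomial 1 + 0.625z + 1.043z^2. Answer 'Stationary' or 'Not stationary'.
\text{Not stationary}

The AR(p) characteristic polynomial is P(z) = 1 + 0.625z + 1.043z^2.
Stationarity requires all roots to lie outside the unit circle, i.e. |z| > 1 for every root.
Set 1 + (0.625) z + (1.043) z^2 = 0, i.e. a z^2 + b z + c = 0 with a = 1.043, b = 0.625, c = 1.
Discriminant D = b^2 - 4ac = (0.625)^2 - 4*(1.043)*1 = 0.390625 - (4.172) = -3.781375.
D < 0, so the roots are the complex-conjugate pair z = (-b +/- i sqrt(-D)) / (2a) = -0.2996 +/- 0.9322i.
For a conjugate pair |z|^2 = z * conj(z) = (product of roots) = c/a = 1/(1.043) = 0.958773, so |z| = sqrt(0.958773) = 0.9792 for both roots.
Moduli of all roots: 0.9792, 0.9792.
All moduli strictly greater than 1? No.
Verdict: Not stationary.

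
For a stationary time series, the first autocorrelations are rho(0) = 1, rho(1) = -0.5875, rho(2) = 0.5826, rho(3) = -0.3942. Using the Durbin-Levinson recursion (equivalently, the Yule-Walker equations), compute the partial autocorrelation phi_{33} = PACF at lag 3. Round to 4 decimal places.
\phi_{33} = 0.0650

The PACF at lag k is phi_{kk}, the last component of the solution
to the Yule-Walker system G_k phi = r_k where
  (G_k)_{ij} = rho(|i - j|), (r_k)_i = rho(i), i,j = 1..k.
Equivalently, Durbin-Levinson gives phi_{kk} iteratively:
  phi_{11} = rho(1)
  phi_{kk} = [rho(k) - sum_{j=1..k-1} phi_{k-1,j} rho(k-j)]
            / [1 - sum_{j=1..k-1} phi_{k-1,j} rho(j)],
  phi_{k,j} = phi_{k-1,j} - phi_{kk} phi_{k-1,k-j},  j = 1..k-1.
Step k = 1:
  phi_11 = rho(1) = -0.5875.
Step k = 2:
  phi_22 = [rho(2) - phi_11 rho(1)] / [1 - phi_11 rho(1)] = [0.5826 - (-0.5875)(-0.5875)] / [1 - (-0.5875)(-0.5875)]
         = 0.23744375 / 0.65484375 = 0.362596.
  Update: phi_21 = phi_11 - phi_22 phi_11 = -0.5875 - (0.362596)(-0.5875) = -0.374475.
Step k = 3:
  phi_33 = [rho(3) - phi_21 rho(2) - phi_22 rho(1)] / [1 - phi_21 rho(1) - phi_22 rho(2)]
    numerator   = -0.3942 - (-0.374475)(0.5826) - (0.362596)(-0.5875) = 0.03699421
    denominator = 1 - (-0.374475)(-0.5875) - (0.362596)(0.5826) = 0.56874759
  phi_33 = 0.03699421 / 0.56874759 = 0.065.
Therefore phi_{33} = 0.0650.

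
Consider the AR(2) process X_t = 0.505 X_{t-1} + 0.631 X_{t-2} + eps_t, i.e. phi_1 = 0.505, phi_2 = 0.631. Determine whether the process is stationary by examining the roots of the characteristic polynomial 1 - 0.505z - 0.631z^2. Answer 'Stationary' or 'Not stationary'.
\text{Not stationary}

The AR(p) characteristic polynomial is P(z) = 1 - 0.505z - 0.631z^2.
Stationarity requires all roots to lie outside the unit circle, i.e. |z| > 1 for every root.
Set 1 + (-0.505) z + (-0.631) z^2 = 0, i.e. a z^2 + b z + c = 0 with a = -0.631, b = -0.505, c = 1.
Discriminant D = b^2 - 4ac = (-0.505)^2 - 4*(-0.631)*1 = 0.255025 - (-2.524) = 2.779025.
D >= 0, so the roots are real: z = (-b +/- sqrt(D)) / (2a) = (0.505 +/- 1.667041) / (-1.262).
  z_1 = (0.505 + 1.667041) / (-1.262) = -1.7211,   |z_1| = 1.7211.
  z_2 = (0.505 - 1.667041) / (-1.262) = 0.9208,   |z_2| = 0.9208.
Moduli of all roots: 1.7211, 0.9208.
All moduli strictly greater than 1? No.
Verdict: Not stationary.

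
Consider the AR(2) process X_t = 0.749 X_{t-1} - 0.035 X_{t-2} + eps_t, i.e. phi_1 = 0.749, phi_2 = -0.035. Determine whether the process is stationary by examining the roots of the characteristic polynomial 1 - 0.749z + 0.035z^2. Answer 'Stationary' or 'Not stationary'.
\text{Stationary}

The AR(p) characteristic polynomial is P(z) = 1 - 0.749z + 0.035z^2.
Stationarity requires all roots to lie outside the unit circle, i.e. |z| > 1 for every root.
Set 1 + (-0.749) z + (0.035) z^2 = 0, i.e. a z^2 + b z + c = 0 with a = 0.035, b = -0.749, c = 1.
Discriminant D = b^2 - 4ac = (-0.749)^2 - 4*(0.035)*1 = 0.561001 - (0.14) = 0.421001.
D >= 0, so the roots are real: z = (-b +/- sqrt(D)) / (2a) = (0.749 +/- 0.648846) / (0.07).
  z_1 = (0.749 + 0.648846) / (0.07) = 19.9692,   |z_1| = 19.9692.
  z_2 = (0.749 - 0.648846) / (0.07) = 1.4308,   |z_2| = 1.4308.
Moduli of all roots: 19.9692, 1.4308.
All moduli strictly greater than 1? Yes.
Verdict: Stationary.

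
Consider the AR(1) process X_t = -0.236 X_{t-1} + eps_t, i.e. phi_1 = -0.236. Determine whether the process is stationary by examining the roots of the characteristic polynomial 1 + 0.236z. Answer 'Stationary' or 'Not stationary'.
\text{Stationary}

The AR(p) characteristic polynomial is P(z) = 1 + 0.236z.
Stationarity requires all roots to lie outside the unit circle, i.e. |z| > 1 for every root.
This is linear in z: 1 + (0.236) z = 0  =>  z = -1/(0.236) = -4.237288,  |z| = 4.237288.
Moduli of all roots: 4.2373.
All moduli strictly greater than 1? Yes.
Verdict: Stationary.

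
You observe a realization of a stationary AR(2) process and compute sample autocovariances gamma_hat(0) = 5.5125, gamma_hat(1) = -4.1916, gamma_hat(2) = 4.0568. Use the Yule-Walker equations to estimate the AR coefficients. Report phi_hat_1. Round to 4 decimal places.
\hat\phi_{1} = -0.4760

The Yule-Walker equations for an AR(p) process read, in matrix form,
  Gamma_p phi = r_p,   with   (Gamma_p)_{ij} = gamma(|i - j|),
                       (r_p)_i = gamma(i),   i,j = 1..p.
Substitute the sample gammas (Toeplitz matrix and right-hand side of size 2):
  Gamma_p = [[5.5125, -4.1916], [-4.1916, 5.5125]]
  r_p     = [-4.1916, 4.0568]
Written out:
  5.5125 phi_1 - 4.1916 phi_2 = -4.1916
  -4.1916 phi_1 + 5.5125 phi_2 = 4.0568
Solve by Cramer's rule:
  det = gamma(0)^2 - gamma(1)^2 = (5.5125)^2 - (-4.1916)^2 = 30.38765625 - 17.56951056 = 12.81814569
  phi_hat_1 = [gamma(1) gamma(0) - gamma(1) gamma(2)] / det = [(-4.1916)(5.5125) - (-4.1916)(4.0568)] / 12.81814569 = -6.10171212 / 12.81814569 = -0.476
  phi_hat_2 = [gamma(0) gamma(2) - gamma(1)^2] / det = [(5.5125)(4.0568) - (-4.1916)^2] / 12.81814569 = 4.79359944 / 12.81814569 = 0.374
So phi_hat = [-0.4760, 0.3740].
Therefore phi_hat_1 = -0.4760.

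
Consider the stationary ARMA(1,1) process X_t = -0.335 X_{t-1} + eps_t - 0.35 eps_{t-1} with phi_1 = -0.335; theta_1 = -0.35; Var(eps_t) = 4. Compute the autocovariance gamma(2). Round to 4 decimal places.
\gamma(2) = 1.1552

Multiply the model equation by X_{t-k} and take expectations. With theta_0 = psi_0 = 1 and psi_j the MA(infinity) weights, this gives
  gamma(k) - sum_i phi_i gamma(k-i) = c_k,
  c_k = sigma^2 * sum_{j=k..q} theta_j psi_{j-k}   (c_k = 0 for k > q),
using gamma(-m) = gamma(m).
psi-weights needed (psi_j = theta_j + sum_i phi_i psi_{j-i}):
  psi_1 = theta_1 + phi_1 = -0.35 + (-0.335) = -0.685
Right-hand sides:
  c_0 = sigma^2 (1 + theta_1 psi_1) = 4 * (1 + (-0.35)(-0.685)) = 4 * 1.23975 = 4.959
  c_1 = sigma^2 theta_1 = 4 * (-0.35) = -1.4
  c_2 = 0
Equations for k = 0 and k = 1 (AR order 1):
  gamma(0) = phi_1 gamma(1) + c_0
  gamma(1) = phi_1 gamma(0) + c_1
Substituting the second into the first: gamma(0) (1 - phi_1^2) = c_0 + phi_1 c_1, so
  gamma(0) = (c_0 + phi_1 c_1) / (1 - phi_1^2) = (4.959 + (-0.335)(-1.4)) / (1 - (-0.335)^2) = 5.428 / 0.887775 = 6.114162.
  gamma(1) = phi_1 gamma(0) + c_1 = (-0.335)(6.114162) + (-1.4) = -3.448244.
For k = 2 (> q): gamma(2) = phi_1 gamma(1) = (-0.335)(-3.448244) = 1.155162.
Therefore gamma(2) = 1.1552 (to 4 decimal places).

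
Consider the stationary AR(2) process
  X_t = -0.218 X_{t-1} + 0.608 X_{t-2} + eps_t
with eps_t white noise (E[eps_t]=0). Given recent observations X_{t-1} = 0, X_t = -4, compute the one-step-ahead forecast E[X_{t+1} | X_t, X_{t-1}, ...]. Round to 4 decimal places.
E[X_{t+1} \mid \mathcal F_t] = 0.8720

For an AR(p) model X_t = c + sum_i phi_i X_{t-i} + eps_t, the
one-step-ahead conditional mean is
  E[X_{t+1} | X_t, ...] = c + sum_i phi_i X_{t+1-i}.
Substitute known values:
  E[X_{t+1} | ...] = (-0.218) * (-4) + (0.608) * (0)
                   = 0.8720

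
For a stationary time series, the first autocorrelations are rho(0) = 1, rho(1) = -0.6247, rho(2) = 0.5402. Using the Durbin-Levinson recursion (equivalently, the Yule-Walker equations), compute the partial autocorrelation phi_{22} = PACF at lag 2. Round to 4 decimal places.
\phi_{22} = 0.2459

The PACF at lag k is phi_{kk}, the last component of the solution
to the Yule-Walker system G_k phi = r_k where
  (G_k)_{ij} = rho(|i - j|), (r_k)_i = rho(i), i,j = 1..k.
Equivalently, Durbin-Levinson gives phi_{kk} iteratively:
  phi_{11} = rho(1)
  phi_{kk} = [rho(k) - sum_{j=1..k-1} phi_{k-1,j} rho(k-j)]
            / [1 - sum_{j=1..k-1} phi_{k-1,j} rho(j)],
  phi_{k,j} = phi_{k-1,j} - phi_{kk} phi_{k-1,k-j},  j = 1..k-1.
Step k = 1:
  phi_11 = rho(1) = -0.6247.
Step k = 2:
  phi_22 = [rho(2) - phi_11 rho(1)] / [1 - phi_11 rho(1)] = [0.5402 - (-0.6247)(-0.6247)] / [1 - (-0.6247)(-0.6247)]
         = 0.14994991 / 0.60974991 = 0.2459.
Therefore phi_{22} = 0.2459.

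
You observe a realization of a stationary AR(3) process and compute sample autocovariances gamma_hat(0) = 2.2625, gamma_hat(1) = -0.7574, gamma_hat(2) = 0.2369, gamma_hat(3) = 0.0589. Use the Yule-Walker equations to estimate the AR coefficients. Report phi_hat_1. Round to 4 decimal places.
\hat\phi_{1} = -0.3370

The Yule-Walker equations for an AR(p) process read, in matrix form,
  Gamma_p phi = r_p,   with   (Gamma_p)_{ij} = gamma(|i - j|),
                       (r_p)_i = gamma(i),   i,j = 1..p.
Substitute the sample gammas (Toeplitz matrix and right-hand side of size 3):
  Gamma_p = [[2.2625, -0.7574, 0.2369], [-0.7574, 2.2625, -0.7574], [0.2369, -0.7574, 2.2625]]
  r_p     = [-0.7574, 0.2369, 0.0589]
Written out (R1..R3):
  (R1) 2.2625 phi_1 - 0.7574 phi_2 + 0.2369 phi_3 = -0.7574
  (R2) -0.7574 phi_1 + 2.2625 phi_2 - 0.7574 phi_3 = 0.2369
  (R3) 0.2369 phi_1 - 0.7574 phi_2 + 2.2625 phi_3 = 0.0589
Gaussian elimination:
  R2 <- R2 - (-0.7574/2.2625) R1 = R2 - (-0.334762) R1:  2.008951 phi_2 - 0.678095 phi_3 = -0.016649
  R3 <- R3 - (0.2369/2.2625) R1 = R3 - (0.104707) R1:  -0.678095 phi_2 + 2.237695 phi_3 = 0.138205
  R3 <- R3 - (-0.678095/2.008951) R2 = R3 - (-0.337537) R2:  2.008813 phi_3 = 0.132586
Back-substitution:
  phi_hat_3 = 0.132586 / 2.008813 = 0.066002
  phi_hat_2 = (-0.016649 - (-0.678095)(0.066002)) / 2.008951 = 0.013991
  phi_hat_1 = (-0.7574 - (-0.7574)(0.013991) - (0.2369)(0.066002)) / 2.2625 = -0.33699
So phi_hat = [-0.3370, 0.0140, 0.0660].
Therefore phi_hat_1 = -0.3370.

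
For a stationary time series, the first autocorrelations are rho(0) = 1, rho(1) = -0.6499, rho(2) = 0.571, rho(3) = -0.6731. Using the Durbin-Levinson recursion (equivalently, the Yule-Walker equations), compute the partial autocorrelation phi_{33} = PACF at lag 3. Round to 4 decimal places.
\phi_{33} = -0.4269

The PACF at lag k is phi_{kk}, the last component of the solution
to the Yule-Walker system G_k phi = r_k where
  (G_k)_{ij} = rho(|i - j|), (r_k)_i = rho(i), i,j = 1..k.
Equivalently, Durbin-Levinson gives phi_{kk} iteratively:
  phi_{11} = rho(1)
  phi_{kk} = [rho(k) - sum_{j=1..k-1} phi_{k-1,j} rho(k-j)]
            / [1 - sum_{j=1..k-1} phi_{k-1,j} rho(j)],
  phi_{k,j} = phi_{k-1,j} - phi_{kk} phi_{k-1,k-j},  j = 1..k-1.
Step k = 1:
  phi_11 = rho(1) = -0.6499.
Step k = 2:
  phi_22 = [rho(2) - phi_11 rho(1)] / [1 - phi_11 rho(1)] = [0.571 - (-0.6499)(-0.6499)] / [1 - (-0.6499)(-0.6499)]
         = 0.14862999 / 0.57762999 = 0.25731.
  Update: phi_21 = phi_11 - phi_22 phi_11 = -0.6499 - (0.25731)(-0.6499) = -0.482674.
Step k = 3:
  phi_33 = [rho(3) - phi_21 rho(2) - phi_22 rho(1)] / [1 - phi_21 rho(1) - phi_22 rho(2)]
    numerator   = -0.6731 - (-0.482674)(0.571) - (0.25731)(-0.6499) = -0.23026724
    denominator = 1 - (-0.482674)(-0.6499) - (0.25731)(0.571) = 0.539386
  phi_33 = -0.23026724 / 0.539386 = -0.4269.
Therefore phi_{33} = -0.4269.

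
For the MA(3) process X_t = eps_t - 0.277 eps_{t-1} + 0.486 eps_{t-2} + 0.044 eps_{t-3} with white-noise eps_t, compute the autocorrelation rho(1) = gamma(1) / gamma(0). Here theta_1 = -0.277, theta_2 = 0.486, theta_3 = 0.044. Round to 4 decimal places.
\rho(1) = -0.2968

For an MA(q) process with theta_0 = 1, the autocovariance is
  gamma(k) = sigma^2 * sum_{i=0..q-k} theta_i * theta_{i+k},
and rho(k) = gamma(k) / gamma(0). Sigma^2 cancels.
  numerator   = (1)*(-0.277) + (-0.277)*(0.486) + (0.486)*(0.044) = -0.390238.
  denominator = (1)^2 + (-0.277)^2 + (0.486)^2 + (0.044)^2 = 1.314861.
  rho(1) = -0.390238 / 1.314861 = -0.2968.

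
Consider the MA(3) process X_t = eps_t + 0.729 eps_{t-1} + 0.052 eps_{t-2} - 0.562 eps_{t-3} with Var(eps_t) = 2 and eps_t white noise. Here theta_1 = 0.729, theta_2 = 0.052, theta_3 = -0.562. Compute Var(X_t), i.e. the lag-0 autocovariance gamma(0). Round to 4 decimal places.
\gamma(0) = 3.7000

For an MA(q) process X_t = eps_t + sum_i theta_i eps_{t-i} with
Var(eps_t) = sigma^2, the variance is
  gamma(0) = sigma^2 * (1 + sum_i theta_i^2).
  sum_i theta_i^2 = (0.729)^2 + (0.052)^2 + (-0.562)^2 = 0.531441 + 0.002704 + 0.315844 = 0.849989.
  gamma(0) = 2 * (1 + 0.849989) = 2 * 1.849989 = 3.699978, which rounds to 3.7000.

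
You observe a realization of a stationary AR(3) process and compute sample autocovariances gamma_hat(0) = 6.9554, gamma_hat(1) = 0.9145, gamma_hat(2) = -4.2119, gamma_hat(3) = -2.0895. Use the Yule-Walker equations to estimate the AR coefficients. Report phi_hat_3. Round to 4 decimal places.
\hat\phi_{3} = -0.1480

The Yule-Walker equations for an AR(p) process read, in matrix form,
  Gamma_p phi = r_p,   with   (Gamma_p)_{ij} = gamma(|i - j|),
                       (r_p)_i = gamma(i),   i,j = 1..p.
Substitute the sample gammas (Toeplitz matrix and right-hand side of size 3):
  Gamma_p = [[6.9554, 0.9145, -4.2119], [0.9145, 6.9554, 0.9145], [-4.2119, 0.9145, 6.9554]]
  r_p     = [0.9145, -4.2119, -2.0895]
Written out (R1..R3):
  (R1) 6.9554 phi_1 + 0.9145 phi_2 - 4.2119 phi_3 = 0.9145
  (R2) 0.9145 phi_1 + 6.9554 phi_2 + 0.9145 phi_3 = -4.2119
  (R3) -4.2119 phi_1 + 0.9145 phi_2 + 6.9554 phi_3 = -2.0895
Gaussian elimination:
  R2 <- R2 - (0.9145/6.9554) R1 = R2 - (0.131481) R1:  6.835161 phi_2 + 1.468283 phi_3 = -4.332139
  R3 <- R3 - (-4.2119/6.9554) R1 = R3 - (-0.605558) R1:  1.468283 phi_2 + 4.404849 phi_3 = -1.535717
  R3 <- R3 - (1.468283/6.835161) R2 = R3 - (0.214813) R2:  4.089442 phi_3 = -0.605116
Back-substitution:
  phi_hat_3 = -0.605116 / 4.089442 = -0.14797
  phi_hat_2 = (-4.332139 - (1.468283)(-0.14797)) / 6.835161 = -0.602016
  phi_hat_1 = (0.9145 - (0.9145)(-0.602016) - (-4.2119)(-0.14797)) / 6.9554 = 0.121029
So phi_hat = [0.1210, -0.6020, -0.1480].
Therefore phi_hat_3 = -0.1480.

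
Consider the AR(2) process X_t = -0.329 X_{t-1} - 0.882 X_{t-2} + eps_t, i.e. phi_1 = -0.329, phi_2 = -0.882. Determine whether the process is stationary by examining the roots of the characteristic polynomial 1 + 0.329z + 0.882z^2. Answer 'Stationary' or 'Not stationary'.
\text{Stationary}

The AR(p) characteristic polynomial is P(z) = 1 + 0.329z + 0.882z^2.
Stationarity requires all roots to lie outside the unit circle, i.e. |z| > 1 for every root.
Set 1 + (0.329) z + (0.882) z^2 = 0, i.e. a z^2 + b z + c = 0 with a = 0.882, b = 0.329, c = 1.
Discriminant D = b^2 - 4ac = (0.329)^2 - 4*(0.882)*1 = 0.108241 - (3.528) = -3.419759.
D < 0, so the roots are the complex-conjugate pair z = (-b +/- i sqrt(-D)) / (2a) = -0.1865 +/- 1.0483i.
For a conjugate pair |z|^2 = z * conj(z) = (product of roots) = c/a = 1/(0.882) = 1.133787, so |z| = sqrt(1.133787) = 1.0648 for both roots.
Moduli of all roots: 1.0648, 1.0648.
All moduli strictly greater than 1? Yes.
Verdict: Stationary.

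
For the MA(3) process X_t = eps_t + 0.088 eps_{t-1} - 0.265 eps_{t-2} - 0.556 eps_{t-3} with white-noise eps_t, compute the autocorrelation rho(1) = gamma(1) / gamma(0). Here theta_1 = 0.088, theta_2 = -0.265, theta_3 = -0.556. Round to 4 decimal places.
\rho(1) = 0.1529

For an MA(q) process with theta_0 = 1, the autocovariance is
  gamma(k) = sigma^2 * sum_{i=0..q-k} theta_i * theta_{i+k},
and rho(k) = gamma(k) / gamma(0). Sigma^2 cancels.
  numerator   = (1)*(0.088) + (0.088)*(-0.265) + (-0.265)*(-0.556) = 0.21202.
  denominator = (1)^2 + (0.088)^2 + (-0.265)^2 + (-0.556)^2 = 1.387105.
  rho(1) = 0.21202 / 1.387105 = 0.1529.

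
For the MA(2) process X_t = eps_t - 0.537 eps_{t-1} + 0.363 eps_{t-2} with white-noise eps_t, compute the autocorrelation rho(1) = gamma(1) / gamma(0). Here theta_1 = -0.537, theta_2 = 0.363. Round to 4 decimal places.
\rho(1) = -0.5154

For an MA(q) process with theta_0 = 1, the autocovariance is
  gamma(k) = sigma^2 * sum_{i=0..q-k} theta_i * theta_{i+k},
and rho(k) = gamma(k) / gamma(0). Sigma^2 cancels.
  numerator   = (1)*(-0.537) + (-0.537)*(0.363) = -0.731931.
  denominator = (1)^2 + (-0.537)^2 + (0.363)^2 = 1.420138.
  rho(1) = -0.731931 / 1.420138 = -0.5154.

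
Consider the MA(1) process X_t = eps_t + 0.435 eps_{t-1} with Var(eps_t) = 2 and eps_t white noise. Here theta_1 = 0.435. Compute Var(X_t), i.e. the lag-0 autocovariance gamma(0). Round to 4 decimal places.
\gamma(0) = 2.3785

For an MA(q) process X_t = eps_t + sum_i theta_i eps_{t-i} with
Var(eps_t) = sigma^2, the variance is
  gamma(0) = sigma^2 * (1 + sum_i theta_i^2).
  sum_i theta_i^2 = (0.435)^2 = 0.189225.
  gamma(0) = 2 * (1 + 0.189225) = 2 * 1.189225 = 2.37845, which rounds to 2.3785.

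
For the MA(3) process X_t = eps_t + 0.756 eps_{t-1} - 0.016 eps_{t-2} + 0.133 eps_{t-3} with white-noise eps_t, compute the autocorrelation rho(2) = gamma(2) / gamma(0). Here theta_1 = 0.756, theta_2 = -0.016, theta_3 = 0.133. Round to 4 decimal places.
\rho(2) = 0.0532

For an MA(q) process with theta_0 = 1, the autocovariance is
  gamma(k) = sigma^2 * sum_{i=0..q-k} theta_i * theta_{i+k},
and rho(k) = gamma(k) / gamma(0). Sigma^2 cancels.
  numerator   = (1)*(-0.016) + (0.756)*(0.133) = 0.084548.
  denominator = (1)^2 + (0.756)^2 + (-0.016)^2 + (0.133)^2 = 1.589481.
  rho(2) = 0.084548 / 1.589481 = 0.0532.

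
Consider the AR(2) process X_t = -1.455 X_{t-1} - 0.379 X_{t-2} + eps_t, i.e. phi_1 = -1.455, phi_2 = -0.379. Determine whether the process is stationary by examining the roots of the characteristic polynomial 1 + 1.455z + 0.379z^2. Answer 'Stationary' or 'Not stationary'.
\text{Not stationary}

The AR(p) characteristic polynomial is P(z) = 1 + 1.455z + 0.379z^2.
Stationarity requires all roots to lie outside the unit circle, i.e. |z| > 1 for every root.
Set 1 + (1.455) z + (0.379) z^2 = 0, i.e. a z^2 + b z + c = 0 with a = 0.379, b = 1.455, c = 1.
Discriminant D = b^2 - 4ac = (1.455)^2 - 4*(0.379)*1 = 2.117025 - (1.516) = 0.601025.
D >= 0, so the roots are real: z = (-b +/- sqrt(D)) / (2a) = (-1.455 +/- 0.775258) / (0.758).
  z_1 = (-1.455 + 0.775258) / (0.758) = -0.8968,   |z_1| = 0.8968.
  z_2 = (-1.455 - 0.775258) / (0.758) = -2.9423,   |z_2| = 2.9423.
Moduli of all roots: 0.8968, 2.9423.
All moduli strictly greater than 1? No.
Verdict: Not stationary.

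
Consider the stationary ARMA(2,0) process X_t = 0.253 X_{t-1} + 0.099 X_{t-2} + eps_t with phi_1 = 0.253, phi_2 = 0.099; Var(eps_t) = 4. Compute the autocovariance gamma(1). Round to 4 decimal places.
\gamma(1) = 1.2314

Multiply the model equation by X_{t-k} and take expectations. With theta_0 = psi_0 = 1 and psi_j the MA(infinity) weights, this gives
  gamma(k) - sum_i phi_i gamma(k-i) = c_k,
  c_k = sigma^2 * sum_{j=k..q} theta_j psi_{j-k}   (c_k = 0 for k > q),
using gamma(-m) = gamma(m).
Pure AR (q = 0): c_0 = sigma^2 = 4, c_k = 0 for k >= 1.
Equations for k = 0, 1, 2 (AR order 2, c_2 = 0):
  (E0) gamma(0) = phi_1 gamma(1) + phi_2 gamma(2) + c_0
  (E1) gamma(1) = phi_1 gamma(0) + phi_2 gamma(1) + c_1
  (E2) gamma(2) = phi_1 gamma(1) + phi_2 gamma(0)
From (E1): gamma(1) = A gamma(0) + B with
  A = phi_1 / (1 - phi_2) = 0.253 / 0.901 = 0.280799,   B = c_1 / (1 - phi_2) = 0 / 0.901 = 0.
Insert (E2) into (E0): gamma(0) (1 - phi_2^2) = phi_1 (1 + phi_2) gamma(1) + c_0.
  phi_1 (1 + phi_2) = (0.253)(1.099) = 0.278047,   1 - phi_2^2 = 0.990199.
Replace gamma(1) by A gamma(0) + B and collect gamma(0):
  gamma(0) [0.990199 - (0.278047)(0.280799)] = c_0 = 4
  gamma(0) * 0.912124 = 4
  gamma(0) = 4 / 0.912124 = 4.38537.
  gamma(1) = A gamma(0) = (0.280799)(4.38537) = 1.231408.
Therefore gamma(1) = 1.2314 (to 4 decimal places).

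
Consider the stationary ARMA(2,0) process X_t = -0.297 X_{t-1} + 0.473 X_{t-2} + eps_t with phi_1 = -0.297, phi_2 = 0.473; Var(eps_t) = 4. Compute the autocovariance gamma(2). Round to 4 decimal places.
\gamma(2) = 4.8356

Multiply the model equation by X_{t-k} and take expectations. With theta_0 = psi_0 = 1 and psi_j the MA(infinity) weights, this gives
  gamma(k) - sum_i phi_i gamma(k-i) = c_k,
  c_k = sigma^2 * sum_{j=k..q} theta_j psi_{j-k}   (c_k = 0 for k > q),
using gamma(-m) = gamma(m).
Pure AR (q = 0): c_0 = sigma^2 = 4, c_k = 0 for k >= 1.
Equations for k = 0, 1, 2 (AR order 2, c_2 = 0):
  (E0) gamma(0) = phi_1 gamma(1) + phi_2 gamma(2) + c_0
  (E1) gamma(1) = phi_1 gamma(0) + phi_2 gamma(1) + c_1
  (E2) gamma(2) = phi_1 gamma(1) + phi_2 gamma(0)
From (E1): gamma(1) = A gamma(0) + B with
  A = phi_1 / (1 - phi_2) = -0.297 / 0.527 = -0.563567,   B = c_1 / (1 - phi_2) = 0 / 0.527 = 0.
Insert (E2) into (E0): gamma(0) (1 - phi_2^2) = phi_1 (1 + phi_2) gamma(1) + c_0.
  phi_1 (1 + phi_2) = (-0.297)(1.473) = -0.437481,   1 - phi_2^2 = 0.776271.
Replace gamma(1) by A gamma(0) + B and collect gamma(0):
  gamma(0) [0.776271 - (-0.437481)(-0.563567)] = c_0 = 4
  gamma(0) * 0.529721 = 4
  gamma(0) = 4 / 0.529721 = 7.551145.
  gamma(1) = A gamma(0) = (-0.563567)(7.551145) = -4.255579.
  gamma(2) = phi_1 gamma(1) + phi_2 gamma(0) = (-0.297)(-4.255579) + (0.473)(7.551145) = 4.835599.
Therefore gamma(2) = 4.8356 (to 4 decimal places).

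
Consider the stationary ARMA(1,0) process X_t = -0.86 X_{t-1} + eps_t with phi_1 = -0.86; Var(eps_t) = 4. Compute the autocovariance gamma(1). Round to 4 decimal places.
\gamma(1) = -13.2104

Multiply the model equation by X_{t-k} and take expectations. With theta_0 = psi_0 = 1 and psi_j the MA(infinity) weights, this gives
  gamma(k) - sum_i phi_i gamma(k-i) = c_k,
  c_k = sigma^2 * sum_{j=k..q} theta_j psi_{j-k}   (c_k = 0 for k > q),
using gamma(-m) = gamma(m).
Pure AR (q = 0): c_0 = sigma^2 = 4, c_k = 0 for k >= 1.
Equations for k = 0 and k = 1 (AR order 1):
  gamma(0) = phi_1 gamma(1) + c_0
  gamma(1) = phi_1 gamma(0) + c_1
Substituting the second into the first: gamma(0) (1 - phi_1^2) = c_0 + phi_1 c_1, so
  gamma(0) = c_0 / (1 - phi_1^2) = 4 / (1 - (-0.86)^2) = 4 / 0.2604 = 15.360983.
  gamma(1) = phi_1 gamma(0) = (-0.86)(15.360983) = -13.210445.
Therefore gamma(1) = -13.2104 (to 4 decimal places).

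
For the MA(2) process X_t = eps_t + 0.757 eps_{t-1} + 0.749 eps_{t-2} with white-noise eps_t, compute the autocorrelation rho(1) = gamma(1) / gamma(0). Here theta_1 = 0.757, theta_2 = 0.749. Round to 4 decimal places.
\rho(1) = 0.6204

For an MA(q) process with theta_0 = 1, the autocovariance is
  gamma(k) = sigma^2 * sum_{i=0..q-k} theta_i * theta_{i+k},
and rho(k) = gamma(k) / gamma(0). Sigma^2 cancels.
  numerator   = (1)*(0.757) + (0.757)*(0.749) = 1.323993.
  denominator = (1)^2 + (0.757)^2 + (0.749)^2 = 2.13405.
  rho(1) = 1.323993 / 2.13405 = 0.6204.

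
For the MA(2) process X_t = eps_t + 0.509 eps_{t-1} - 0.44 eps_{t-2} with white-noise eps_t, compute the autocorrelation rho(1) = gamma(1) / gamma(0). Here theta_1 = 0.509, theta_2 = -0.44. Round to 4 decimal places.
\rho(1) = 0.1962

For an MA(q) process with theta_0 = 1, the autocovariance is
  gamma(k) = sigma^2 * sum_{i=0..q-k} theta_i * theta_{i+k},
and rho(k) = gamma(k) / gamma(0). Sigma^2 cancels.
  numerator   = (1)*(0.509) + (0.509)*(-0.44) = 0.28504.
  denominator = (1)^2 + (0.509)^2 + (-0.44)^2 = 1.452681.
  rho(1) = 0.28504 / 1.452681 = 0.1962.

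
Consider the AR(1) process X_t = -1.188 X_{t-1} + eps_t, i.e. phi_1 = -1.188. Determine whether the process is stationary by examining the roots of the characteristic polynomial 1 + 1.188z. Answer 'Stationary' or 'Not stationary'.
\text{Not stationary}

The AR(p) characteristic polynomial is P(z) = 1 + 1.188z.
Stationarity requires all roots to lie outside the unit circle, i.e. |z| > 1 for every root.
This is linear in z: 1 + (1.188) z = 0  =>  z = -1/(1.188) = -0.841751,  |z| = 0.841751.
Moduli of all roots: 0.8418.
All moduli strictly greater than 1? No.
Verdict: Not stationary.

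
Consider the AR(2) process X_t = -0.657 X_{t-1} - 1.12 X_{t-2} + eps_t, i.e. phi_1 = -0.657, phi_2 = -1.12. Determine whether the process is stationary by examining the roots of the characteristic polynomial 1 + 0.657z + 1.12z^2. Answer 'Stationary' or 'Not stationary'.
\text{Not stationary}

The AR(p) characteristic polynomial is P(z) = 1 + 0.657z + 1.12z^2.
Stationarity requires all roots to lie outside the unit circle, i.e. |z| > 1 for every root.
Set 1 + (0.657) z + (1.12) z^2 = 0, i.e. a z^2 + b z + c = 0 with a = 1.12, b = 0.657, c = 1.
Discriminant D = b^2 - 4ac = (0.657)^2 - 4*(1.12)*1 = 0.431649 - (4.48) = -4.048351.
D < 0, so the roots are the complex-conjugate pair z = (-b +/- i sqrt(-D)) / (2a) = -0.2933 +/- 0.8982i.
For a conjugate pair |z|^2 = z * conj(z) = (product of roots) = c/a = 1/(1.12) = 0.892857, so |z| = sqrt(0.892857) = 0.9449 for both roots.
Moduli of all roots: 0.9449, 0.9449.
All moduli strictly greater than 1? No.
Verdict: Not stationary.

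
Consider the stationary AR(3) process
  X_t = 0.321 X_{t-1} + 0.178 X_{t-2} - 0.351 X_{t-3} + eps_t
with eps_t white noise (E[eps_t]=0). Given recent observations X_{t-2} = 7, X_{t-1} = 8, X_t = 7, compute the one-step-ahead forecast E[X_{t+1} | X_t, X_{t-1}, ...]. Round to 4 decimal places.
E[X_{t+1} \mid \mathcal F_t] = 1.2140

For an AR(p) model X_t = c + sum_i phi_i X_{t-i} + eps_t, the
one-step-ahead conditional mean is
  E[X_{t+1} | X_t, ...] = c + sum_i phi_i X_{t+1-i}.
Substitute known values:
  E[X_{t+1} | ...] = (0.321) * (7) + (0.178) * (8) + (-0.351) * (7)
                   = 1.2140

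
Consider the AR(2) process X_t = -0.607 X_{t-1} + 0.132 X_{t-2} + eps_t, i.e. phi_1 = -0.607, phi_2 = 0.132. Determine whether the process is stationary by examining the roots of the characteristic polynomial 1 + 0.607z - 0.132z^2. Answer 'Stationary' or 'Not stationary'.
\text{Stationary}

The AR(p) characteristic polynomial is P(z) = 1 + 0.607z - 0.132z^2.
Stationarity requires all roots to lie outside the unit circle, i.e. |z| > 1 for every root.
Set 1 + (0.607) z + (-0.132) z^2 = 0, i.e. a z^2 + b z + c = 0 with a = -0.132, b = 0.607, c = 1.
Discriminant D = b^2 - 4ac = (0.607)^2 - 4*(-0.132)*1 = 0.368449 - (-0.528) = 0.896449.
D >= 0, so the roots are real: z = (-b +/- sqrt(D)) / (2a) = (-0.607 +/- 0.94681) / (-0.264).
  z_1 = (-0.607 + 0.94681) / (-0.264) = -1.2872,   |z_1| = 1.2872.
  z_2 = (-0.607 - 0.94681) / (-0.264) = 5.8856,   |z_2| = 5.8856.
Moduli of all roots: 1.2872, 5.8856.
All moduli strictly greater than 1? Yes.
Verdict: Stationary.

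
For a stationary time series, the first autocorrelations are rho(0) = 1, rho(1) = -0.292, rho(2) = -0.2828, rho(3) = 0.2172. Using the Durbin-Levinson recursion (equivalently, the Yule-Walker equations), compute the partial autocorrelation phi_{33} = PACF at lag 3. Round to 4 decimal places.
\phi_{33} = -0.0210

The PACF at lag k is phi_{kk}, the last component of the solution
to the Yule-Walker system G_k phi = r_k where
  (G_k)_{ij} = rho(|i - j|), (r_k)_i = rho(i), i,j = 1..k.
Equivalently, Durbin-Levinson gives phi_{kk} iteratively:
  phi_{11} = rho(1)
  phi_{kk} = [rho(k) - sum_{j=1..k-1} phi_{k-1,j} rho(k-j)]
            / [1 - sum_{j=1..k-1} phi_{k-1,j} rho(j)],
  phi_{k,j} = phi_{k-1,j} - phi_{kk} phi_{k-1,k-j},  j = 1..k-1.
Step k = 1:
  phi_11 = rho(1) = -0.292.
Step k = 2:
  phi_22 = [rho(2) - phi_11 rho(1)] / [1 - phi_11 rho(1)] = [-0.2828 - (-0.292)(-0.292)] / [1 - (-0.292)(-0.292)]
         = -0.368064 / 0.914736 = -0.402372.
  Update: phi_21 = phi_11 - phi_22 phi_11 = -0.292 - (-0.402372)(-0.292) = -0.409493.
Step k = 3:
  phi_33 = [rho(3) - phi_21 rho(2) - phi_22 rho(1)] / [1 - phi_21 rho(1) - phi_22 rho(2)]
    numerator   = 0.2172 - (-0.409493)(-0.2828) - (-0.402372)(-0.292) = -0.01609708
    denominator = 1 - (-0.409493)(-0.292) - (-0.402372)(-0.2828) = 0.76663741
  phi_33 = -0.01609708 / 0.76663741 = -0.021.
Therefore phi_{33} = -0.0210.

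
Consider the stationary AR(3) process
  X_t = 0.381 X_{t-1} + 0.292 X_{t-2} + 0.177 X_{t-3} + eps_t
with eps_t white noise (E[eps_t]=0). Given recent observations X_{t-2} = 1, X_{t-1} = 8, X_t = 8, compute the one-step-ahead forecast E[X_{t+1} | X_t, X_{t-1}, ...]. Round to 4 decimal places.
E[X_{t+1} \mid \mathcal F_t] = 5.5610

For an AR(p) model X_t = c + sum_i phi_i X_{t-i} + eps_t, the
one-step-ahead conditional mean is
  E[X_{t+1} | X_t, ...] = c + sum_i phi_i X_{t+1-i}.
Substitute known values:
  E[X_{t+1} | ...] = (0.381) * (8) + (0.292) * (8) + (0.177) * (1)
                   = 5.5610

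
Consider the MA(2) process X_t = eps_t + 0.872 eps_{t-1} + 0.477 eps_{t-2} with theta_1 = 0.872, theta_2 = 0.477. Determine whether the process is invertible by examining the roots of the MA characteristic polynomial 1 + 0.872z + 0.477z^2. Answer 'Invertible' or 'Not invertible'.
\text{Invertible}

The MA(q) characteristic polynomial is P(z) = 1 + 0.872z + 0.477z^2.
Invertibility requires all roots to lie outside the unit circle, i.e. |z| > 1 for every root.
Set 1 + (0.872) z + (0.477) z^2 = 0, i.e. a z^2 + b z + c = 0 with a = 0.477, b = 0.872, c = 1.
Discriminant D = b^2 - 4ac = (0.872)^2 - 4*(0.477)*1 = 0.760384 - (1.908) = -1.147616.
D < 0, so the roots are the complex-conjugate pair z = (-b +/- i sqrt(-D)) / (2a) = -0.914 +/- 1.1229i.
For a conjugate pair |z|^2 = z * conj(z) = (product of roots) = c/a = 1/(0.477) = 2.096436, so |z| = sqrt(2.096436) = 1.4479 for both roots.
Moduli of all roots: 1.4479, 1.4479.
All moduli strictly greater than 1? Yes.
Verdict: Invertible.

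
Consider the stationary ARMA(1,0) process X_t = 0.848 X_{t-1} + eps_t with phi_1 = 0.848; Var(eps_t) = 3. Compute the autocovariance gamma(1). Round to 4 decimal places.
\gamma(1) = 9.0567

Multiply the model equation by X_{t-k} and take expectations. With theta_0 = psi_0 = 1 and psi_j the MA(infinity) weights, this gives
  gamma(k) - sum_i phi_i gamma(k-i) = c_k,
  c_k = sigma^2 * sum_{j=k..q} theta_j psi_{j-k}   (c_k = 0 for k > q),
using gamma(-m) = gamma(m).
Pure AR (q = 0): c_0 = sigma^2 = 3, c_k = 0 for k >= 1.
Equations for k = 0 and k = 1 (AR order 1):
  gamma(0) = phi_1 gamma(1) + c_0
  gamma(1) = phi_1 gamma(0) + c_1
Substituting the second into the first: gamma(0) (1 - phi_1^2) = c_0 + phi_1 c_1, so
  gamma(0) = c_0 / (1 - phi_1^2) = 3 / (1 - (0.848)^2) = 3 / 0.280896 = 10.680109.
  gamma(1) = phi_1 gamma(0) = (0.848)(10.680109) = 9.056733.
Therefore gamma(1) = 9.0567 (to 4 decimal places).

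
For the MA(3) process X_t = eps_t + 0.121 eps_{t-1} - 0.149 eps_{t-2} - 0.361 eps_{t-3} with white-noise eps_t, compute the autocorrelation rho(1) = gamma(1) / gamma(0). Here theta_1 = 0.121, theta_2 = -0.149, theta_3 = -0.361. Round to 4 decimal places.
\rho(1) = 0.1343

For an MA(q) process with theta_0 = 1, the autocovariance is
  gamma(k) = sigma^2 * sum_{i=0..q-k} theta_i * theta_{i+k},
and rho(k) = gamma(k) / gamma(0). Sigma^2 cancels.
  numerator   = (1)*(0.121) + (0.121)*(-0.149) + (-0.149)*(-0.361) = 0.15676.
  denominator = (1)^2 + (0.121)^2 + (-0.149)^2 + (-0.361)^2 = 1.167163.
  rho(1) = 0.15676 / 1.167163 = 0.1343.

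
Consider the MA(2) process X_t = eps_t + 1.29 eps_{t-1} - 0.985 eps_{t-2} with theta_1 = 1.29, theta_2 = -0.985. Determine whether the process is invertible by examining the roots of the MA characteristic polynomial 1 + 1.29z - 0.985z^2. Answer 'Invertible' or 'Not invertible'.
\text{Not invertible}

The MA(q) characteristic polynomial is P(z) = 1 + 1.29z - 0.985z^2.
Invertibility requires all roots to lie outside the unit circle, i.e. |z| > 1 for every root.
Set 1 + (1.29) z + (-0.985) z^2 = 0, i.e. a z^2 + b z + c = 0 with a = -0.985, b = 1.29, c = 1.
Discriminant D = b^2 - 4ac = (1.29)^2 - 4*(-0.985)*1 = 1.6641 - (-3.94) = 5.6041.
D >= 0, so the roots are real: z = (-b +/- sqrt(D)) / (2a) = (-1.29 +/- 2.367298) / (-1.97).
  z_1 = (-1.29 + 2.367298) / (-1.97) = -0.5469,   |z_1| = 0.5469.
  z_2 = (-1.29 - 2.367298) / (-1.97) = 1.8565,   |z_2| = 1.8565.
Moduli of all roots: 0.5469, 1.8565.
All moduli strictly greater than 1? No.
Verdict: Not invertible.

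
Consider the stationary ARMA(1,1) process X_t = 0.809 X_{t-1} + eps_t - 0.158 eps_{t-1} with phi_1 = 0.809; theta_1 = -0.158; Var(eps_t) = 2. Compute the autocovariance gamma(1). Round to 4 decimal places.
\gamma(1) = 3.2866

Multiply the model equation by X_{t-k} and take expectations. With theta_0 = psi_0 = 1 and psi_j the MA(infinity) weights, this gives
  gamma(k) - sum_i phi_i gamma(k-i) = c_k,
  c_k = sigma^2 * sum_{j=k..q} theta_j psi_{j-k}   (c_k = 0 for k > q),
using gamma(-m) = gamma(m).
psi-weights needed (psi_j = theta_j + sum_i phi_i psi_{j-i}):
  psi_1 = theta_1 + phi_1 = -0.158 + (0.809) = 0.651
Right-hand sides:
  c_0 = sigma^2 (1 + theta_1 psi_1) = 2 * (1 + (-0.158)(0.651)) = 2 * 0.897142 = 1.794284
  c_1 = sigma^2 theta_1 = 2 * (-0.158) = -0.316
  c_2 = 0
Equations for k = 0 and k = 1 (AR order 1):
  gamma(0) = phi_1 gamma(1) + c_0
  gamma(1) = phi_1 gamma(0) + c_1
Substituting the second into the first: gamma(0) (1 - phi_1^2) = c_0 + phi_1 c_1, so
  gamma(0) = (c_0 + phi_1 c_1) / (1 - phi_1^2) = (1.794284 + (0.809)(-0.316)) / (1 - (0.809)^2) = 1.53864 / 0.345519 = 4.453127.
  gamma(1) = phi_1 gamma(0) + c_1 = (0.809)(4.453127) + (-0.316) = 3.28658.
Therefore gamma(1) = 3.2866 (to 4 decimal places).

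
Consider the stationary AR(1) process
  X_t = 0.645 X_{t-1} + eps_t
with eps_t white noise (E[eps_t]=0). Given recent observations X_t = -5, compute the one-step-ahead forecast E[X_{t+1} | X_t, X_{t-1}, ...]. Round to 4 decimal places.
E[X_{t+1} \mid \mathcal F_t] = -3.2250

For an AR(p) model X_t = c + sum_i phi_i X_{t-i} + eps_t, the
one-step-ahead conditional mean is
  E[X_{t+1} | X_t, ...] = c + sum_i phi_i X_{t+1-i}.
Substitute known values:
  E[X_{t+1} | ...] = (0.645) * (-5)
                   = -3.2250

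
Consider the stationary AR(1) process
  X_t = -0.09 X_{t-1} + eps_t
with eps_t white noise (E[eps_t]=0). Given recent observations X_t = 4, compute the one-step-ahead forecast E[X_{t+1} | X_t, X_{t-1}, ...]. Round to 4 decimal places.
E[X_{t+1} \mid \mathcal F_t] = -0.3600

For an AR(p) model X_t = c + sum_i phi_i X_{t-i} + eps_t, the
one-step-ahead conditional mean is
  E[X_{t+1} | X_t, ...] = c + sum_i phi_i X_{t+1-i}.
Substitute known values:
  E[X_{t+1} | ...] = (-0.09) * (4)
                   = -0.3600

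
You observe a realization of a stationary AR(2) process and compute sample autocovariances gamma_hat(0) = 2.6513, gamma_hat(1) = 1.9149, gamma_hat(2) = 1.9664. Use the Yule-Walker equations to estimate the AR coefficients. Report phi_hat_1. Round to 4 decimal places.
\hat\phi_{1} = 0.3900

The Yule-Walker equations for an AR(p) process read, in matrix form,
  Gamma_p phi = r_p,   with   (Gamma_p)_{ij} = gamma(|i - j|),
                       (r_p)_i = gamma(i),   i,j = 1..p.
Substitute the sample gammas (Toeplitz matrix and right-hand side of size 2):
  Gamma_p = [[2.6513, 1.9149], [1.9149, 2.6513]]
  r_p     = [1.9149, 1.9664]
Written out:
  2.6513 phi_1 + 1.9149 phi_2 = 1.9149
  1.9149 phi_1 + 2.6513 phi_2 = 1.9664
Solve by Cramer's rule:
  det = gamma(0)^2 - gamma(1)^2 = (2.6513)^2 - (1.9149)^2 = 7.02939169 - 3.66684201 = 3.36254968
  phi_hat_1 = [gamma(1) gamma(0) - gamma(1) gamma(2)] / det = [(1.9149)(2.6513) - (1.9149)(1.9664)] / 3.36254968 = 1.31151501 / 3.36254968 = 0.39
  phi_hat_2 = [gamma(0) gamma(2) - gamma(1)^2] / det = [(2.6513)(1.9664) - (1.9149)^2] / 3.36254968 = 1.54667431 / 3.36254968 = 0.46
So phi_hat = [0.3900, 0.4600].
Therefore phi_hat_1 = 0.3900.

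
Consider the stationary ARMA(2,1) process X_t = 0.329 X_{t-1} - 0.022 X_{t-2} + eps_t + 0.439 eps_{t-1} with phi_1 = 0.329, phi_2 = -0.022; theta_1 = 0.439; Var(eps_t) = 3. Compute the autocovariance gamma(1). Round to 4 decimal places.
\gamma(1) = 2.8790

Multiply the model equation by X_{t-k} and take expectations. With theta_0 = psi_0 = 1 and psi_j the MA(infinity) weights, this gives
  gamma(k) - sum_i phi_i gamma(k-i) = c_k,
  c_k = sigma^2 * sum_{j=k..q} theta_j psi_{j-k}   (c_k = 0 for k > q),
using gamma(-m) = gamma(m).
psi-weights needed (psi_j = theta_j + sum_i phi_i psi_{j-i}):
  psi_1 = theta_1 + phi_1 = 0.439 + (0.329) = 0.768
Right-hand sides:
  c_0 = sigma^2 (1 + theta_1 psi_1) = 3 * (1 + (0.439)(0.768)) = 3 * 1.337152 = 4.011456
  c_1 = sigma^2 theta_1 = 3 * (0.439) = 1.317
  c_2 = 0
Equations for k = 0, 1, 2 (AR order 2, c_2 = 0):
  (E0) gamma(0) = phi_1 gamma(1) + phi_2 gamma(2) + c_0
  (E1) gamma(1) = phi_1 gamma(0) + phi_2 gamma(1) + c_1
  (E2) gamma(2) = phi_1 gamma(1) + phi_2 gamma(0)
From (E1): gamma(1) = A gamma(0) + B with
  A = phi_1 / (1 - phi_2) = 0.329 / 1.022 = 0.321918,   B = c_1 / (1 - phi_2) = 1.317 / 1.022 = 1.28865.
Insert (E2) into (E0): gamma(0) (1 - phi_2^2) = phi_1 (1 + phi_2) gamma(1) + c_0.
  phi_1 (1 + phi_2) = (0.329)(0.978) = 0.321762,   1 - phi_2^2 = 0.999516.
Replace gamma(1) by A gamma(0) + B and collect gamma(0):
  gamma(0) [0.999516 - (0.321762)(0.321918)] = (0.321762)(1.28865) + 4.011456
  gamma(0) * 0.895935 = 4.426095
  gamma(0) = 4.426095 / 0.895935 = 4.940196.
  gamma(1) = A gamma(0) + B = (0.321918)(4.940196) + (1.28865) = 2.878987.
Therefore gamma(1) = 2.8790 (to 4 decimal places).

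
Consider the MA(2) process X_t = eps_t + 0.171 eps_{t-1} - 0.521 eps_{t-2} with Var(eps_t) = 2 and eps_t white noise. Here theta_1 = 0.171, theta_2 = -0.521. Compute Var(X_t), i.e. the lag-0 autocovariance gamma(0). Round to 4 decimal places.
\gamma(0) = 2.6014

For an MA(q) process X_t = eps_t + sum_i theta_i eps_{t-i} with
Var(eps_t) = sigma^2, the variance is
  gamma(0) = sigma^2 * (1 + sum_i theta_i^2).
  sum_i theta_i^2 = (0.171)^2 + (-0.521)^2 = 0.029241 + 0.271441 = 0.300682.
  gamma(0) = 2 * (1 + 0.300682) = 2 * 1.300682 = 2.601364, which rounds to 2.6014.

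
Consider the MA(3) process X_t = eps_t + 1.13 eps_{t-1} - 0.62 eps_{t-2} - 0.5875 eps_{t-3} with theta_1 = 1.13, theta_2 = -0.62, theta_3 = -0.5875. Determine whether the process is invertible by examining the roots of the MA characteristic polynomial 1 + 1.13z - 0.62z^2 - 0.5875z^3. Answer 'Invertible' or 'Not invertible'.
\text{Not invertible}

The MA(q) characteristic polynomial is P(z) = 1 + 1.13z - 0.62z^2 - 0.5875z^3.
Invertibility requires all roots to lie outside the unit circle, i.e. |z| > 1 for every root.
Degree 3: look for a simple real root z0 first, then factor out (1 - z/z0) and solve the remaining quadratic.
Testing z0 = -0.8: P(-0.8) = 1 + (1.13)(-0.8) + (-0.62)(-0.8)^2 + (-0.5875)(-0.8)^3
  = 1 + (-0.904) + (-0.3968) + (0.3008) = 0.  So z_0 = -0.8 is a root, |z_0| = 0.8.
Divide out the factor (1 + 1.25 z) = (1 - z/z0) (since 1/z0 = -1.25):
  P(z) = (1 + 1.25 z)(1 + (-0.12) z + (-0.47) z^2)
  [check: z-coef -0.12 - (-1.25) = 1.13; z^2-coef -0.47 - (-1.25)(-0.12) = -0.62; z^3-coef -(-1.25)(-0.47) = -0.5875.]
Remaining roots from the quadratic factor 1 + (-0.12) z + (-0.47) z^2:
  Set 1 + (-0.12) z + (-0.47) z^2 = 0, i.e. a z^2 + b z + c = 0 with a = -0.47, b = -0.12, c = 1.
  Discriminant D = b^2 - 4ac = (-0.12)^2 - 4*(-0.47)*1 = 0.0144 - (-1.88) = 1.8944.
  D >= 0, so the roots are real: z = (-b +/- sqrt(D)) / (2a) = (0.12 +/- 1.376372) / (-0.94).
    z_1 = (0.12 + 1.376372) / (-0.94) = -1.5919,   |z_1| = 1.5919.
    z_2 = (0.12 - 1.376372) / (-0.94) = 1.3366,   |z_2| = 1.3366.
Moduli of all roots: 0.8000, 1.5919, 1.3366.
All moduli strictly greater than 1? No.
Verdict: Not invertible.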